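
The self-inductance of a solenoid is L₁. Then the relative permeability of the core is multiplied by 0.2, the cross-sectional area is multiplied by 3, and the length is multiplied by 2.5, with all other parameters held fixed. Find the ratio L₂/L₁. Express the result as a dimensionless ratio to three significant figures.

For a solenoid, L ∝ μᵣN²A/ℓ.
L₂/L₁ = (0.2) × (3) × (2.5)^-1 = 0.240.

L₂/L₁ = 0.240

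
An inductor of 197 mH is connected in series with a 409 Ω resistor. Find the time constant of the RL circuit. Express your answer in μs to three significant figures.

τ = L/R = (0.197 H)/(409 Ω) = 4.817×10^-4 s.

τ ≈ 482 μs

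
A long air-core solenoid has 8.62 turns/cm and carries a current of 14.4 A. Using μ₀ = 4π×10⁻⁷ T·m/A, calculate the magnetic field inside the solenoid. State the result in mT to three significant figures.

B ≈ 15.6 mT

Inside a long solenoid, B = μ₀nI.
B = (4π×10⁻⁷)(862 m⁻¹)(14.4 A) = 1.560×10^-2 T.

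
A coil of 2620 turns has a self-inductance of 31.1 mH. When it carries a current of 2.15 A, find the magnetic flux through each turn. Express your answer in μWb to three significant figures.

From L = NΦ_B/I, the flux per turn is Φ_B = LI/N.
Φ_B = (3.110×10^-2 H)(2.15 A)/2620 = 2.552×10^-5 Wb.

Φ_B ≈ 25.5 μWb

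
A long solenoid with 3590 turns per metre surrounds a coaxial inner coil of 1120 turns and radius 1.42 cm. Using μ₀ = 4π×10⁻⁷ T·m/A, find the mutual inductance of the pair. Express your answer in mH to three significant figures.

M ≈ 3.20 mH

The outer solenoid produces a uniform field B₁ = μ₀n₁I₁ across the inner coil,
so the flux linkage is N₂Φ = N₂B₁A₂ = μ₀n₁N₂A₂·I₁, giving M = μ₀n₁N₂A₂.
A₂ = πr² = π(1.420×10^-2 m)² = 6.3347×10^-4 m².
M = (4π×10⁻⁷)(3590)(1120)(6.3347×10^-4) = 3.201×10^-3 H.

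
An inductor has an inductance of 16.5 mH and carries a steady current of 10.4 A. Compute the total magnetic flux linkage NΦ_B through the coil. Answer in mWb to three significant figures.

From L = NΦ_B/I, the flux linkage is NΦ_B = LI.
NΦ_B = (1.650×10^-2 H)(10.4 A) = 0.1716 Wb.

NΦ_B ≈ 172 mWb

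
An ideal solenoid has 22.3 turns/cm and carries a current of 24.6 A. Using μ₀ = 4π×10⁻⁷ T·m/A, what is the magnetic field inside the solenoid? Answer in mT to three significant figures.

Inside a long solenoid, B = μ₀nI.
B = (4π×10⁻⁷)(2.230×10^3 m⁻¹)(24.6 A) = 6.894×10^-2 T.

B ≈ 68.9 mT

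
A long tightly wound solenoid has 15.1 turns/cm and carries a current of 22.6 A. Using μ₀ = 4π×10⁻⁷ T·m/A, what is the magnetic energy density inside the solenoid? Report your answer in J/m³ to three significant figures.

B = μ₀nI = (4π×10⁻⁷)(1.510×10^3)(22.6) = 4.288×10^-2 T.
u = B²/(2μ₀) = (4.288×10^-2)²/(2×4π×10⁻⁷) = 731.7 J/m³.

u ≈ 732 J/m³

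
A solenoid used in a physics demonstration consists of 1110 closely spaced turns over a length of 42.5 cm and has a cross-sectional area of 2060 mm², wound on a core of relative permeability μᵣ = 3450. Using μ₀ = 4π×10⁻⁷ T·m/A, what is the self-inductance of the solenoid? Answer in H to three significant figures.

L ≈ 25.9 H

A = 2060 mm² = 2.060×10^-3 m².
For a long solenoid, L = μ₀μᵣN²A/ℓ.
L = (4π×10⁻⁷)(3450)(1110)²(2.060×10^-3)/(0.425 m) = 25.89 H.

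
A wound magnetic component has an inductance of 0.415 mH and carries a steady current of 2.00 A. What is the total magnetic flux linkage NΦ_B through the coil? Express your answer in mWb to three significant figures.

From L = NΦ_B/I, the flux linkage is NΦ_B = LI.
NΦ_B = (4.150×10^-4 H)(2.00 A) = 8.300×10^-4 Wb.

NΦ_B ≈ 0.830 mWb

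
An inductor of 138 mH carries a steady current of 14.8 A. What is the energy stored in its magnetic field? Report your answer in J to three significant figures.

U ≈ 15.1 J

Stored magnetic energy: U = ½LI².
U = ½(0.138 H)(14.8 A)² = 15.11 J.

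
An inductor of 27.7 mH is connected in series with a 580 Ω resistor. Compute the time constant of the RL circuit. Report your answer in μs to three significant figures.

τ ≈ 47.8 μs

τ = L/R = (2.770×10^-2 H)/(580 Ω) = 4.776×10^-5 s.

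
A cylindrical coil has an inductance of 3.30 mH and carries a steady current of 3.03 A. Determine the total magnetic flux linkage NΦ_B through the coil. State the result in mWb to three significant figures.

NΦ_B ≈ 10.0 mWb

From L = NΦ_B/I, the flux linkage is NΦ_B = LI.
NΦ_B = (3.300×10^-3 H)(3.03 A) = 9.999×10^-3 Wb.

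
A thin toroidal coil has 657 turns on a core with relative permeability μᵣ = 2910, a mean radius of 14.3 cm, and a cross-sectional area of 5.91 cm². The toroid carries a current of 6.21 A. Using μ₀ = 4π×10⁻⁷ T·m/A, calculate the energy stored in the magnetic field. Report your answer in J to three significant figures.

L = μ₀μᵣN²A/(2πR) = (4π×10⁻⁷)(2910)(657)²(5.910×10^-4)/(2π×0.143) = 1.038 H.
U = ½LI² = ½(1.038)(6.21)² = 20.02 J.

U ≈ 20.0 J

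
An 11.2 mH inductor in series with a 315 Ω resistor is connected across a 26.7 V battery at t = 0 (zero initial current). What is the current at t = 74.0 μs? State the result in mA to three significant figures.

I ≈ 74.2 mA

τ = L/R = 1.120×10^-2/315 = 3.556×10^-5 s; final current I_∞ = ε/R = 26.7/315 = 8.476×10^-2 A.
I(t) = I_∞(1 − e^(−t/τ)) with t/τ = 2.081.
I = (8.476×10^-2)(1 − e^(−2.081)) = 7.419×10^-2 A.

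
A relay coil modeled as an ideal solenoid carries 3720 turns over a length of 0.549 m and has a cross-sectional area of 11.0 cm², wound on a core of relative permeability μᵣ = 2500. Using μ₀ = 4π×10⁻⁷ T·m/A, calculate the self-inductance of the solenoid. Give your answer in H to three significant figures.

L ≈ 87.1 H

A = 11.0 cm² = 1.100×10^-3 m².
For a long solenoid, L = μ₀μᵣN²A/ℓ.
L = (4π×10⁻⁷)(2500)(3720)²(1.100×10^-3)/(0.549 m) = 87.11 H.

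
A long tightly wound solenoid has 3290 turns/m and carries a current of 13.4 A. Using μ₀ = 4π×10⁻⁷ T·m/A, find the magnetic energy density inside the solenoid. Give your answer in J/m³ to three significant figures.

u ≈ 1220 J/m³

B = μ₀nI = (4π×10⁻⁷)(3.290×10^3)(13.4) = 5.540×10^-2 T.
u = B²/(2μ₀) = (5.540×10^-2)²/(2×4π×10⁻⁷) = 1.221×10^3 J/m³.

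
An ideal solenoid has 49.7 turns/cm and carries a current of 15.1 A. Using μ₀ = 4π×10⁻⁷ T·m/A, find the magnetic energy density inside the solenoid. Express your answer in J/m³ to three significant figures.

u ≈ 3540 J/m³

B = μ₀nI = (4π×10⁻⁷)(4.970×10^3)(15.1) = 9.431×10^-2 T.
u = B²/(2μ₀) = (9.431×10^-2)²/(2×4π×10⁻⁷) = 3.539×10^3 J/m³.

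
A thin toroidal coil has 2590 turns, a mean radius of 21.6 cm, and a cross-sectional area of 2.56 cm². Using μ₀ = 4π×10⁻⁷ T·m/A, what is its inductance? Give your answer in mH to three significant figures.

L ≈ 1.59 mH

For a thin toroid, L = μ₀N²A/(2πR).
L = (4π×10⁻⁷)(2590)²(2.560×10^-4) / (2π×0.216 m) = 1.590×10^-3 H.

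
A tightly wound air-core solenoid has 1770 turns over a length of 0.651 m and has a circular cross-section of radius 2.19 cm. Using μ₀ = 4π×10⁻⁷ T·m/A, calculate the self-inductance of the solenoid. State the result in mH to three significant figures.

L ≈ 9.11 mH

A = πr² = π(2.190×10^-2 m)² = 1.507×10^-3 m².
For a long solenoid, L = μ₀N²A/ℓ.
L = (4π×10⁻⁷)(1770)²(1.507×10^-3)/(0.651 m) = 9.112×10^-3 H.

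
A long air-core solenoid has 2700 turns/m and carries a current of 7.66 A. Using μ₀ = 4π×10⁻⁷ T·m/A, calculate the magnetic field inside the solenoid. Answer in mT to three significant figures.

Inside a long solenoid, B = μ₀nI.
B = (4π×10⁻⁷)(2.700×10^3 m⁻¹)(7.66 A) = 2.599×10^-2 T.

B ≈ 26.0 mT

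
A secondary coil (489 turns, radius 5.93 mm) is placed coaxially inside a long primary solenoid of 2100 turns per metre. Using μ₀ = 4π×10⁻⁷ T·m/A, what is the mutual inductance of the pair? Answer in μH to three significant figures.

The outer solenoid produces a uniform field B₁ = μ₀n₁I₁ across the inner coil,
so the flux linkage is N₂Φ = N₂B₁A₂ = μ₀n₁N₂A₂·I₁, giving M = μ₀n₁N₂A₂.
A₂ = πr² = π(5.930×10^-3 m)² = 1.1047×10^-4 m².
M = (4π×10⁻⁷)(2100)(489)(1.1047×10^-4) = 1.426×10^-4 H.

M ≈ 143 μH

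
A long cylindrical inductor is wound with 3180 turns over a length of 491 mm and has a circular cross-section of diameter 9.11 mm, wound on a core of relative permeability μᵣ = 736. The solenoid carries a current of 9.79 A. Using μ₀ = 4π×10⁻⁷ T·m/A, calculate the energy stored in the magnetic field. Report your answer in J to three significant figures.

U ≈ 59.5 J

A = π(d/2)² = π(4.555×10^-3 m)² = 6.518×10^-5 m².
L = μ₀μᵣN²A/ℓ = (4π×10⁻⁷)(736)(3180)²(6.518×10^-5)/(0.491) = 1.242 H.
U = ½LI² = ½(1.242)(9.79)² = 59.5 J.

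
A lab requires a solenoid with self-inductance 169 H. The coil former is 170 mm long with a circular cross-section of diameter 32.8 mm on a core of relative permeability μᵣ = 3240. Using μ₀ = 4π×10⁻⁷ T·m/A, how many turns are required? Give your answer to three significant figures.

N ≈ 2890 turns

A = π(d/2)² = π(1.640×10^-2 m)² = 8.450×10^-4 m².
From L = μ₀μᵣN²A/ℓ, N = √(Lℓ / (μ₀μᵣA)).
N = √[(169)(0.17) / ((4π×10⁻⁷)(3240)×8.450×10^-4)] = √(8.351×10^6) ≈ 2889.8.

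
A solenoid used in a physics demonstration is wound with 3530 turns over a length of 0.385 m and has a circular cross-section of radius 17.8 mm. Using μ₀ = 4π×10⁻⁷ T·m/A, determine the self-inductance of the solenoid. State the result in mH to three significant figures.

A = πr² = π(1.780×10^-2 m)² = 9.954×10^-4 m².
For a long solenoid, L = μ₀N²A/ℓ.
L = (4π×10⁻⁷)(3530)²(9.954×10^-4)/(0.385 m) = 4.048×10^-2 H.

L ≈ 40.5 mH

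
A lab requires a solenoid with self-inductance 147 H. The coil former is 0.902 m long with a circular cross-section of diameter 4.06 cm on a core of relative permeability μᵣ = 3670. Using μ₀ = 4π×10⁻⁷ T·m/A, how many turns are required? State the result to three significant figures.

A = π(d/2)² = π(2.030×10^-2 m)² = 1.2946×10^-3 m².
From L = μ₀μᵣN²A/ℓ, N = √(Lℓ / (μ₀μᵣA)).
N = √[(147)(0.902) / ((4π×10⁻⁷)(3670)×1.2946×10^-3)] = √(2.221×10^7) ≈ 4712.5.

N ≈ 4710 turns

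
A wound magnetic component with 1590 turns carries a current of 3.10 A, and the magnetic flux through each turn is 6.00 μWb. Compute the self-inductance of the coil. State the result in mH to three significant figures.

Self-inductance is defined by L = NΦ_B/I (flux linkage over current).
L = (1590)(6.000×10^-6 Wb)/(3.10 A) = 3.077×10^-3 H.

L ≈ 3.08 mH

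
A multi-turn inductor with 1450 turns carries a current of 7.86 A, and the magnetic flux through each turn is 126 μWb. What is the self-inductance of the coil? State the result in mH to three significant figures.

Self-inductance is defined by L = NΦ_B/I (flux linkage over current).
L = (1450)(1.260×10^-4 Wb)/(7.86 A) = 2.324×10^-2 H.

L ≈ 23.2 mH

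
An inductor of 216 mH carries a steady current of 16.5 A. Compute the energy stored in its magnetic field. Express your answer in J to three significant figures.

Stored magnetic energy: U = ½LI².
U = ½(0.216 H)(16.5 A)² = 29.4 J.

U ≈ 29.4 J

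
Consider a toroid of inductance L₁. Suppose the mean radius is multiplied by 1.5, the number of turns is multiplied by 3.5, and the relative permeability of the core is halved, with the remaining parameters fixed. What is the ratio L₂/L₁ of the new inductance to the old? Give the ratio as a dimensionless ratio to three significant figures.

For a toroid, L ∝ μᵣN²A/R.
L₂/L₁ = (1.5)^-1 × (3.5)^2 × (0.5) = 4.08.

L₂/L₁ = 4.08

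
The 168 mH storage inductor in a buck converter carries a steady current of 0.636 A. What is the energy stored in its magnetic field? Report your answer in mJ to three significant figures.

Stored magnetic energy: U = ½LI².
U = ½(0.168 H)(0.636 A)² = 3.398×10^-2 J.

U ≈ 34.0 mJ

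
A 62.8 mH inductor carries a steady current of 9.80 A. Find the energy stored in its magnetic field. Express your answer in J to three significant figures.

Stored magnetic energy: U = ½LI².
U = ½(6.280×10^-2 H)(9.80 A)² = 3.016 J.

U ≈ 3.02 J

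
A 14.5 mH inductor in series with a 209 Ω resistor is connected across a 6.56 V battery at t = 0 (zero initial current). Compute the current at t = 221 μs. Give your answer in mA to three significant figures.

τ = L/R = 1.450×10^-2/209 = 6.938×10^-5 s; final current I_∞ = ε/R = 6.56/209 = 3.139×10^-2 A.
I(t) = I_∞(1 − e^(−t/τ)) with t/τ = 3.185.
I = (3.139×10^-2)(1 − e^(−3.185)) = 3.009×10^-2 A.

I ≈ 30.1 mA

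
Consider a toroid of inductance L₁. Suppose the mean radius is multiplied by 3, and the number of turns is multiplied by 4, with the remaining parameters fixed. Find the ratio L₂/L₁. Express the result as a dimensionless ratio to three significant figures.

For a toroid, L ∝ μᵣN²A/R.
L₂/L₁ = (3)^-1 × (4)^2 = 5.33.

L₂/L₁ = 5.33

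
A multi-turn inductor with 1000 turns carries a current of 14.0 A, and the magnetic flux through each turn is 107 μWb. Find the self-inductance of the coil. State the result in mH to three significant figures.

Self-inductance is defined by L = NΦ_B/I (flux linkage over current).
L = (1000)(1.070×10^-4 Wb)/(14.0 A) = 7.643×10^-3 H.

L ≈ 7.64 mH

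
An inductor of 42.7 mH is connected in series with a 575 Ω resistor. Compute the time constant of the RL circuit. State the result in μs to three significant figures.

τ ≈ 74.3 μs

τ = L/R = (4.270×10^-2 H)/(575 Ω) = 7.426×10^-5 s.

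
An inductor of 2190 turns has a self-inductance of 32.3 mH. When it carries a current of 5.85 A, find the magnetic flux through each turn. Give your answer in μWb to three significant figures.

From L = NΦ_B/I, the flux per turn is Φ_B = LI/N.
Φ_B = (3.230×10^-2 H)(5.85 A)/2190 = 8.628×10^-5 Wb.

Φ_B ≈ 86.3 μWb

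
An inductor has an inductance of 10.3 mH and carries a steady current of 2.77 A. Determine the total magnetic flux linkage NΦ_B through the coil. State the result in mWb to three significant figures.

From L = NΦ_B/I, the flux linkage is NΦ_B = LI.
NΦ_B = (1.030×10^-2 H)(2.77 A) = 2.853×10^-2 Wb.

NΦ_B ≈ 28.5 mWb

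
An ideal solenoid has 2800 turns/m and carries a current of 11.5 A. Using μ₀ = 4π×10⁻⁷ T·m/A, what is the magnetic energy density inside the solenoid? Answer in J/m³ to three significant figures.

B = μ₀nI = (4π×10⁻⁷)(2.800×10^3)(11.5) = 4.046×10^-2 T.
u = B²/(2μ₀) = (4.046×10^-2)²/(2×4π×10⁻⁷) = 651.47 J/m³.

u ≈ 651 J/m³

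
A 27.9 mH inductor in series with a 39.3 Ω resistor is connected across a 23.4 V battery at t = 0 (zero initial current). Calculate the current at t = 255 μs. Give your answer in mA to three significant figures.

τ = L/R = 2.790×10^-2/39.3 = 7.099×10^-4 s; final current I_∞ = ε/R = 23.4/39.3 = 0.5954 A.
I(t) = I_∞(1 − e^(−t/τ)) with t/τ = 0.359.
I = (0.5954)(1 − e^(−0.359)) = 0.1797 A.

I ≈ 180 mA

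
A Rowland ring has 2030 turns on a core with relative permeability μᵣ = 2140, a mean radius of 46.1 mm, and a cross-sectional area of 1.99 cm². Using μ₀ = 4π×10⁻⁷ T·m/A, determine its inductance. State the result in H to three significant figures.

L ≈ 7.61 H

For a thin toroid, L = μ₀μᵣN²A/(2πR).
L = (4π×10⁻⁷)(2140)(2030)²(1.990×10^-4) / (2π×4.610×10^-2 m) = 7.614 H.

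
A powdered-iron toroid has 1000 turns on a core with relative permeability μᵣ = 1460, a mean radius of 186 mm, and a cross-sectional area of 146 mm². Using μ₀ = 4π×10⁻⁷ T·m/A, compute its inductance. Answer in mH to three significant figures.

L ≈ 229 mH

For a thin toroid, L = μ₀μᵣN²A/(2πR).
L = (4π×10⁻⁷)(1460)(1000)²(1.460×10^-4) / (2π×0.186 m) = 0.2292 H.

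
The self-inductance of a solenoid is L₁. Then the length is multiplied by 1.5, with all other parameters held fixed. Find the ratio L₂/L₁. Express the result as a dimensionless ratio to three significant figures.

For a solenoid, L ∝ μᵣN²A/ℓ.
L₂/L₁ = (1.5)^-1 = 0.667.

L₂/L₁ = 0.667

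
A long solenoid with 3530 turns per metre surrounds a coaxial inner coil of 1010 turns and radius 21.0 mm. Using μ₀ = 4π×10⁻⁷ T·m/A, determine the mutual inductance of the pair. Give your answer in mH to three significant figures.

M ≈ 6.21 mH

The outer solenoid produces a uniform field B₁ = μ₀n₁I₁ across the inner coil,
so the flux linkage is N₂Φ = N₂B₁A₂ = μ₀n₁N₂A₂·I₁, giving M = μ₀n₁N₂A₂.
A₂ = πr² = π(2.100×10^-2 m)² = 1.385×10^-3 m².
M = (4π×10⁻⁷)(3530)(1010)(1.385×10^-3) = 6.207×10^-3 H.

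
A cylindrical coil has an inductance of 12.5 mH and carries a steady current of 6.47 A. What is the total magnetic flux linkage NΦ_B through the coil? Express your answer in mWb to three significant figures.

NΦ_B ≈ 80.9 mWb

From L = NΦ_B/I, the flux linkage is NΦ_B = LI.
NΦ_B = (1.250×10^-2 H)(6.47 A) = 8.088×10^-2 Wb.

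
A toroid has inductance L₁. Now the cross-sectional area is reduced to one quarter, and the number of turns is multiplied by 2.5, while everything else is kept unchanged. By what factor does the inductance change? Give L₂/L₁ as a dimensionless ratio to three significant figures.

L₂/L₁ = 1.56

For a toroid, L ∝ μᵣN²A/R.
L₂/L₁ = (0.25) × (2.5)^2 = 1.56.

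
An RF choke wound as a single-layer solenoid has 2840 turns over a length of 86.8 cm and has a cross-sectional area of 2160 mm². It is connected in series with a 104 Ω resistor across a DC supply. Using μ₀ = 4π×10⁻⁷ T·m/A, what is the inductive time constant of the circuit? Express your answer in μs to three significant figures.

A = 2160 mm² = 2.160×10^-3 m².
L = μ₀N²A/ℓ = (4π×10⁻⁷)(2840)²(2.160×10^-3)/(0.868) = 2.522×10^-2 H.
τ = L/R = (2.522×10^-2)/(104) = 2.425×10^-4 s.

τ ≈ 243 μs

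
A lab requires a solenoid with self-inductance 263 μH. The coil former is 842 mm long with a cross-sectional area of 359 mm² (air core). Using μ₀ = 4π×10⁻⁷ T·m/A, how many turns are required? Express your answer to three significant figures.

A = 359 mm² = 3.590×10^-4 m².
From L = μ₀N²A/ℓ, N = √(Lℓ / (μ₀A)).
N = √[(2.630×10^-4)(0.842) / ((4π×10⁻⁷)×3.590×10^-4)] = √(4.909×10^5) ≈ 700.6.

N ≈ 701 turns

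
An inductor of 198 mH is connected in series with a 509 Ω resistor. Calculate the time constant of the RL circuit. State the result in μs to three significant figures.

τ = L/R = (0.198 H)/(509 Ω) = 3.890×10^-4 s.

τ ≈ 389 μs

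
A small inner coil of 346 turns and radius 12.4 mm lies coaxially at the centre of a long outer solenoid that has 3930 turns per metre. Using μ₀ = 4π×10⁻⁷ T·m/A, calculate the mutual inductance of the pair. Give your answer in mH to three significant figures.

The outer solenoid produces a uniform field B₁ = μ₀n₁I₁ across the inner coil,
so the flux linkage is N₂Φ = N₂B₁A₂ = μ₀n₁N₂A₂·I₁, giving M = μ₀n₁N₂A₂.
A₂ = πr² = π(1.240×10^-2 m)² = 4.831×10^-4 m².
M = (4π×10⁻⁷)(3930)(346)(4.831×10^-4) = 8.254×10^-4 H.

M ≈ 0.825 mH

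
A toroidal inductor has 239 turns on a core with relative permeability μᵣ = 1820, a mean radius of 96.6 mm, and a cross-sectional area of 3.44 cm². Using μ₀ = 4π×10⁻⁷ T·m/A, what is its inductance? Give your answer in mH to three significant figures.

For a thin toroid, L = μ₀μᵣN²A/(2πR).
L = (4π×10⁻⁷)(1820)(239)²(3.440×10^-4) / (2π×9.660×10^-2 m) = 7.404×10^-2 H.

L ≈ 74.0 mH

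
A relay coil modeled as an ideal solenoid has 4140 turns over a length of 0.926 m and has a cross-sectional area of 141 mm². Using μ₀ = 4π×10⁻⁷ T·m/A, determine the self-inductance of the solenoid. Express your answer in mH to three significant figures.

L ≈ 3.28 mH

A = 141 mm² = 1.410×10^-4 m².
For a long solenoid, L = μ₀N²A/ℓ.
L = (4π×10⁻⁷)(4140)²(1.410×10^-4)/(0.926 m) = 3.280×10^-3 H.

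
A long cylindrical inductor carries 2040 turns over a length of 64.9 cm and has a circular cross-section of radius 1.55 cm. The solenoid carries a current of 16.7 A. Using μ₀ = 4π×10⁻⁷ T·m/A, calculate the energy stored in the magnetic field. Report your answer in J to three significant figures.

A = πr² = π(1.550×10^-2 m)² = 7.548×10^-4 m².
L = μ₀N²A/ℓ = (4π×10⁻⁷)(2040)²(7.548×10^-4)/(0.649) = 6.082×10^-3 H.
U = ½LI² = ½(6.082×10^-3)(16.7)² = 0.8481 J.

U ≈ 0.848 J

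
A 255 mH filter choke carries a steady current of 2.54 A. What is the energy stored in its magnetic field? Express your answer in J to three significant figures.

U ≈ 0.823 J

Stored magnetic energy: U = ½LI².
U = ½(0.255 H)(2.54 A)² = 0.8226 J.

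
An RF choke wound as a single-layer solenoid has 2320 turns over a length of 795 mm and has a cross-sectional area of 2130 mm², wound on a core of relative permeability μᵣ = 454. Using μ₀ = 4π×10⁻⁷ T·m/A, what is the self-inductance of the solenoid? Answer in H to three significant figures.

A = 2130 mm² = 2.130×10^-3 m².
For a long solenoid, L = μ₀μᵣN²A/ℓ.
L = (4π×10⁻⁷)(454)(2320)²(2.130×10^-3)/(0.795 m) = 8.227 H.

L ≈ 8.23 H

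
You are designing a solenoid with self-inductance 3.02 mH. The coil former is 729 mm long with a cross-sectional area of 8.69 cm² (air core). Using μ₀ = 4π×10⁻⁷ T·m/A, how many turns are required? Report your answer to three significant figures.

N ≈ 1420 turns

A = 8.69 cm² = 8.690×10^-4 m².
From L = μ₀N²A/ℓ, N = √(Lℓ / (μ₀A)).
N = √[(3.020×10^-3)(0.729) / ((4π×10⁻⁷)×8.690×10^-4)] = √(2.016×10^6) ≈ 1419.9.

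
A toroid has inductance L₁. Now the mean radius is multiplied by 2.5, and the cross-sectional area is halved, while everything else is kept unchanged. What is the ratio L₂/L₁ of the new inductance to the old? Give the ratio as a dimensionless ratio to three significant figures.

L₂/L₁ = 0.200

For a toroid, L ∝ μᵣN²A/R.
L₂/L₁ = (2.5)^-1 × (0.5) = 0.200.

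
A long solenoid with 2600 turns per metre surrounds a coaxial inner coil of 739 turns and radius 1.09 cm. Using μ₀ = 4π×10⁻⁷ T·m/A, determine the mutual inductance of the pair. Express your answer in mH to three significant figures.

M ≈ 0.901 mH

The outer solenoid produces a uniform field B₁ = μ₀n₁I₁ across the inner coil,
so the flux linkage is N₂Φ = N₂B₁A₂ = μ₀n₁N₂A₂·I₁, giving M = μ₀n₁N₂A₂.
A₂ = πr² = π(1.090×10^-2 m)² = 3.733×10^-4 m².
M = (4π×10⁻⁷)(2600)(739)(3.733×10^-4) = 9.012×10^-4 H.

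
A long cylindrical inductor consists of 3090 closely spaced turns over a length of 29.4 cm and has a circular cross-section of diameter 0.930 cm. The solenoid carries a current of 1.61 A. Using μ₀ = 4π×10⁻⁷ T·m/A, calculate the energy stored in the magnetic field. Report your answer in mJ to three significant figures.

A = π(d/2)² = π(4.650×10^-3 m)² = 6.793×10^-5 m².
L = μ₀N²A/ℓ = (4π×10⁻⁷)(3090)²(6.793×10^-5)/(0.294) = 2.772×10^-3 H.
U = ½LI² = ½(2.772×10^-3)(1.61)² = 3.593×10^-3 J.

U ≈ 3.59 mJ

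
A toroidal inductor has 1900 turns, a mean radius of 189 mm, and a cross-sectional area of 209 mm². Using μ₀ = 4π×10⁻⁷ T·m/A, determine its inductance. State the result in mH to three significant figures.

For a thin toroid, L = μ₀N²A/(2πR).
L = (4π×10⁻⁷)(1900)²(2.090×10^-4) / (2π×0.189 m) = 7.984×10^-4 H.

L ≈ 0.798 mH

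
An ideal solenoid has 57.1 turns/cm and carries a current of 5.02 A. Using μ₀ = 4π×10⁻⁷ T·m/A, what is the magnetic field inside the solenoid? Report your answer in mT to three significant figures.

Inside a long solenoid, B = μ₀nI.
B = (4π×10⁻⁷)(5.710×10^3 m⁻¹)(5.02 A) = 3.602×10^-2 T.

B ≈ 36.0 mT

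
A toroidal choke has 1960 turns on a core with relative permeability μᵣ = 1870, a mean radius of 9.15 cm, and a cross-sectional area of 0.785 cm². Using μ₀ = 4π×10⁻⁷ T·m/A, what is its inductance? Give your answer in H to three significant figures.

L ≈ 1.23 H

For a thin toroid, L = μ₀μᵣN²A/(2πR).
L = (4π×10⁻⁷)(1870)(1960)²(7.850×10^-5) / (2π×9.150×10^-2 m) = 1.233 H.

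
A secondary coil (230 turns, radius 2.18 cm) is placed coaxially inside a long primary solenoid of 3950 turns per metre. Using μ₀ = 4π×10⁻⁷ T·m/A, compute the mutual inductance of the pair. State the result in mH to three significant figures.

M ≈ 1.70 mH

The outer solenoid produces a uniform field B₁ = μ₀n₁I₁ across the inner coil,
so the flux linkage is N₂Φ = N₂B₁A₂ = μ₀n₁N₂A₂·I₁, giving M = μ₀n₁N₂A₂.
A₂ = πr² = π(2.180×10^-2 m)² = 1.493×10^-3 m².
M = (4π×10⁻⁷)(3950)(230)(1.493×10^-3) = 1.7045×10^-3 H.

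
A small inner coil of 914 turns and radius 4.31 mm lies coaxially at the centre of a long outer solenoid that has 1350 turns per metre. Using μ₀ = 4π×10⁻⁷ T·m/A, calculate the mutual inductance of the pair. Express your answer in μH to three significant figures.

The outer solenoid produces a uniform field B₁ = μ₀n₁I₁ across the inner coil,
so the flux linkage is N₂Φ = N₂B₁A₂ = μ₀n₁N₂A₂·I₁, giving M = μ₀n₁N₂A₂.
A₂ = πr² = π(4.310×10^-3 m)² = 5.836×10^-5 m².
M = (4π×10⁻⁷)(1350)(914)(5.836×10^-5) = 9.049×10^-5 H.

M ≈ 90.5 μH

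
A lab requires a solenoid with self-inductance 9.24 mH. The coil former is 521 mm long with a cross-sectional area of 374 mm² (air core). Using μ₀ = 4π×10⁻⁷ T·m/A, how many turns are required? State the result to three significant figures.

N ≈ 3200 turns

A = 374 mm² = 3.740×10^-4 m².
From L = μ₀N²A/ℓ, N = √(Lℓ / (μ₀A)).
N = √[(9.240×10^-3)(0.521) / ((4π×10⁻⁷)×3.740×10^-4)] = √(1.024×10^7) ≈ 3200.5.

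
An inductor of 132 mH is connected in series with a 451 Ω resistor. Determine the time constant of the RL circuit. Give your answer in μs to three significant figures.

τ = L/R = (0.132 H)/(451 Ω) = 2.927×10^-4 s.

τ ≈ 293 μs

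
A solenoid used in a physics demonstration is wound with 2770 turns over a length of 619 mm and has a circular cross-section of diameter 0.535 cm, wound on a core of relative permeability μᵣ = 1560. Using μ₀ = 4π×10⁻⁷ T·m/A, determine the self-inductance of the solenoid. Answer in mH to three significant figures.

A = π(d/2)² = π(2.675×10^-3 m)² = 2.248×10^-5 m².
For a long solenoid, L = μ₀μᵣN²A/ℓ.
L = (4π×10⁻⁷)(1560)(2770)²(2.248×10^-5)/(0.619 m) = 0.5463 H.

L ≈ 546 mH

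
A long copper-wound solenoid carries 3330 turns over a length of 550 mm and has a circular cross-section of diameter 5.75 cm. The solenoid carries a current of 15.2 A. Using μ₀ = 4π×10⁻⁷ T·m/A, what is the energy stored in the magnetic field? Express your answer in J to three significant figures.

U ≈ 7.60 J

A = π(d/2)² = π(2.875×10^-2 m)² = 2.597×10^-3 m².
L = μ₀N²A/ℓ = (4π×10⁻⁷)(3330)²(2.597×10^-3)/(0.55) = 6.579×10^-2 H.
U = ½LI² = ½(6.579×10^-2)(15.2)² = 7.6 J.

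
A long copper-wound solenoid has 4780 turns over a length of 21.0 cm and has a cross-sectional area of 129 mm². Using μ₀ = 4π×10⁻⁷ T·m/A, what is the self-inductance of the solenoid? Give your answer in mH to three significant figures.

L ≈ 17.6 mH

A = 129 mm² = 1.290×10^-4 m².
For a long solenoid, L = μ₀N²A/ℓ.
L = (4π×10⁻⁷)(4780)²(1.290×10^-4)/(0.21 m) = 1.764×10^-2 H.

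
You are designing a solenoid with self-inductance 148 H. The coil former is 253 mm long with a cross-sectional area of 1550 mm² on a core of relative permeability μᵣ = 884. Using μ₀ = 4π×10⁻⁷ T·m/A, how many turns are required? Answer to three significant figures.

N ≈ 4660 turns

A = 1550 mm² = 1.550×10^-3 m².
From L = μ₀μᵣN²A/ℓ, N = √(Lℓ / (μ₀μᵣA)).
N = √[(148)(0.253) / ((4π×10⁻⁷)(884)×1.550×10^-3)] = √(2.1746×10^7) ≈ 4663.3.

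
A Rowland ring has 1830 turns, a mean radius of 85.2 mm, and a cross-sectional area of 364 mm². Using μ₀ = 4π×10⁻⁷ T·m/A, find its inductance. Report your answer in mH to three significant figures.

L ≈ 2.86 mH

For a thin toroid, L = μ₀N²A/(2πR).
L = (4π×10⁻⁷)(1830)²(3.640×10^-4) / (2π×8.520×10^-2 m) = 2.862×10^-3 H.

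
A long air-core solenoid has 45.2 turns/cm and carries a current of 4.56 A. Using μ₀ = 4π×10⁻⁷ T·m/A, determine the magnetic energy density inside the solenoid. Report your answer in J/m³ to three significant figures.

u ≈ 267 J/m³

B = μ₀nI = (4π×10⁻⁷)(4.520×10^3)(4.56) = 2.590×10^-2 T.
u = B²/(2μ₀) = (2.590×10^-2)²/(2×4π×10⁻⁷) = 266.9 J/m³.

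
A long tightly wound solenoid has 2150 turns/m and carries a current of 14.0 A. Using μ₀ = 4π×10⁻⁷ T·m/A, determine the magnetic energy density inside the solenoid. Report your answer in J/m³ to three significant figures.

u ≈ 569 J/m³

B = μ₀nI = (4π×10⁻⁷)(2.150×10^3)(14.0) = 3.782×10^-2 T.
u = B²/(2μ₀) = (3.782×10^-2)²/(2×4π×10⁻⁷) = 569.3 J/m³.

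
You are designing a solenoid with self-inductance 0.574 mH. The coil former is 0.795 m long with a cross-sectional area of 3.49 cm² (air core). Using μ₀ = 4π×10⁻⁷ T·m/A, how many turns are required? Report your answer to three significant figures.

N ≈ 1020 turns

A = 3.49 cm² = 3.490×10^-4 m².
From L = μ₀N²A/ℓ, N = √(Lℓ / (μ₀A)).
N = √[(5.740×10^-4)(0.795) / ((4π×10⁻⁷)×3.490×10^-4)] = √(1.041×10^6) ≈ 1020.1.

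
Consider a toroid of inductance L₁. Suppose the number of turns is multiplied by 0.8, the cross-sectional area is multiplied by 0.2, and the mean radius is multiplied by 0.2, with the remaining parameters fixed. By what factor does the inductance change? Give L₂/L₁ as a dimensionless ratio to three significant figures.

L₂/L₁ = 0.640

For a toroid, L ∝ μᵣN²A/R.
L₂/L₁ = (0.8)^2 × (0.2) × (0.2)^-1 = 0.640.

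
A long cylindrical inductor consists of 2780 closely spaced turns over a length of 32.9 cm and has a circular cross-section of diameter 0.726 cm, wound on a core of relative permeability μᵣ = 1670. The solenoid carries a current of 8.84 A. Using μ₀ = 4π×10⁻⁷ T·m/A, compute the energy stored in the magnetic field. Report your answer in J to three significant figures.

A = π(d/2)² = π(3.630×10^-3 m)² = 4.140×10^-5 m².
L = μ₀μᵣN²A/ℓ = (4π×10⁻⁷)(1670)(2780)²(4.140×10^-5)/(0.329) = 2.041 H.
U = ½LI² = ½(2.041)(8.84)² = 79.74 J.

U ≈ 79.7 J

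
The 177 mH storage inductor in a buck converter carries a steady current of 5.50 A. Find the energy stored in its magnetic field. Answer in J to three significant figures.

Stored magnetic energy: U = ½LI².
U = ½(0.177 H)(5.50 A)² = 2.677 J.

U ≈ 2.68 J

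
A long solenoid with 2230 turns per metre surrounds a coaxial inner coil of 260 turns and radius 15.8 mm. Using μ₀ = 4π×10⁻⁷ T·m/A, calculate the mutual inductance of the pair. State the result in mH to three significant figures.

The outer solenoid produces a uniform field B₁ = μ₀n₁I₁ across the inner coil,
so the flux linkage is N₂Φ = N₂B₁A₂ = μ₀n₁N₂A₂·I₁, giving M = μ₀n₁N₂A₂.
A₂ = πr² = π(1.580×10^-2 m)² = 7.843×10^-4 m².
M = (4π×10⁻⁷)(2230)(260)(7.843×10^-4) = 5.714×10^-4 H.

M ≈ 0.571 mH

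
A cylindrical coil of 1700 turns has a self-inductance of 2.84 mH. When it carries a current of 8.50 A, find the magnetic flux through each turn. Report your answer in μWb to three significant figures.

Φ_B ≈ 14.2 μWb

From L = NΦ_B/I, the flux per turn is Φ_B = LI/N.
Φ_B = (2.840×10^-3 H)(8.50 A)/1700 = 1.420×10^-5 Wb.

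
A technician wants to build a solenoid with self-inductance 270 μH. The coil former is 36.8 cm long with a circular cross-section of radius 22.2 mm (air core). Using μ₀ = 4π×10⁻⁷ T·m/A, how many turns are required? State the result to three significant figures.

A = πr² = π(2.220×10^-2 m)² = 1.548×10^-3 m².
From L = μ₀N²A/ℓ, N = √(Lℓ / (μ₀A)).
N = √[(2.700×10^-4)(0.368) / ((4π×10⁻⁷)×1.548×10^-3)] = √(5.107×10^4) ≈ 226.0.

N ≈ 226 turns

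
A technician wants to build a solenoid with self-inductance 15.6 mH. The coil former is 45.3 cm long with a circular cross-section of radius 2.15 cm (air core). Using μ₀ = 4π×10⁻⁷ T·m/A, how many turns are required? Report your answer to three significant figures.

N ≈ 1970 turns

A = πr² = π(2.150×10^-2 m)² = 1.452×10^-3 m².
From L = μ₀N²A/ℓ, N = √(Lℓ / (μ₀A)).
N = √[(1.560×10^-2)(0.453) / ((4π×10⁻⁷)×1.452×10^-3)] = √(3.872×10^6) ≈ 1967.9.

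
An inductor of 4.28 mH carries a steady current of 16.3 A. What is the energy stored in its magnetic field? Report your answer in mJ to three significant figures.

Stored magnetic energy: U = ½LI².
U = ½(4.280×10^-3 H)(16.3 A)² = 0.5686 J.

U ≈ 569 mJ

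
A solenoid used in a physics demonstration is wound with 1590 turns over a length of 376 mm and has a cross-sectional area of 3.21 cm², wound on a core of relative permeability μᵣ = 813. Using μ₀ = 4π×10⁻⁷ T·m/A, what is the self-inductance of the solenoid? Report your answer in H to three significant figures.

A = 3.21 cm² = 3.210×10^-4 m².
For a long solenoid, L = μ₀μᵣN²A/ℓ.
L = (4π×10⁻⁷)(813)(1590)²(3.210×10^-4)/(0.376 m) = 2.205 H.

L ≈ 2.21 H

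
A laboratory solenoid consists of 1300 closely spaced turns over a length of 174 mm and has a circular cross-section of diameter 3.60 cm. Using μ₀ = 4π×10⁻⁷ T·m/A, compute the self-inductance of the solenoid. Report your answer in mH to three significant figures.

A = π(d/2)² = π(1.800×10^-2 m)² = 1.018×10^-3 m².
For a long solenoid, L = μ₀N²A/ℓ.
L = (4π×10⁻⁷)(1300)²(1.018×10^-3)/(0.174 m) = 1.242×10^-2 H.

L ≈ 12.4 mH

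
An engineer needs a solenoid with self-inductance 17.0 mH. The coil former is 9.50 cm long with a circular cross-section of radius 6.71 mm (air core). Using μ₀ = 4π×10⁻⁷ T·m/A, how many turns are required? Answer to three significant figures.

A = πr² = π(6.710×10^-3 m)² = 1.414×10^-4 m².
From L = μ₀N²A/ℓ, N = √(Lℓ / (μ₀A)).
N = √[(1.700×10^-2)(9.500×10^-2) / ((4π×10⁻⁷)×1.414×10^-4)] = √(9.086×10^6) ≈ 3014.3.

N ≈ 3010 turns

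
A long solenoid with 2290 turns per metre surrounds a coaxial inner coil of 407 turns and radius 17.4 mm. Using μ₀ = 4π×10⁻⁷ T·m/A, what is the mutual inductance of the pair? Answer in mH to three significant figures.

The outer solenoid produces a uniform field B₁ = μ₀n₁I₁ across the inner coil,
so the flux linkage is N₂Φ = N₂B₁A₂ = μ₀n₁N₂A₂·I₁, giving M = μ₀n₁N₂A₂.
A₂ = πr² = π(1.740×10^-2 m)² = 9.511×10^-4 m².
M = (4π×10⁻⁷)(2290)(407)(9.511×10^-4) = 1.114×10^-3 H.

M ≈ 1.11 mH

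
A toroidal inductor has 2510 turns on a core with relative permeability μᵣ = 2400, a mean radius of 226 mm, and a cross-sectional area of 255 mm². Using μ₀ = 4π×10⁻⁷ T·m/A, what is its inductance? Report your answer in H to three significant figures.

For a thin toroid, L = μ₀μᵣN²A/(2πR).
L = (4π×10⁻⁷)(2400)(2510)²(2.550×10^-4) / (2π×0.226 m) = 3.412 H.

L ≈ 3.41 H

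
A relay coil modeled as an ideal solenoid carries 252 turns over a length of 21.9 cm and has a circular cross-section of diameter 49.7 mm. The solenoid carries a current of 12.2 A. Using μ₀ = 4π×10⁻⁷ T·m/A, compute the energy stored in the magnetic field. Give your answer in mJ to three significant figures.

A = π(d/2)² = π(2.485×10^-2 m)² = 1.940×10^-3 m².
L = μ₀N²A/ℓ = (4π×10⁻⁷)(252)²(1.940×10^-3)/(0.219) = 7.069×10^-4 H.
U = ½LI² = ½(7.069×10^-4)(12.2)² = 5.261×10^-2 J.

U ≈ 52.6 mJ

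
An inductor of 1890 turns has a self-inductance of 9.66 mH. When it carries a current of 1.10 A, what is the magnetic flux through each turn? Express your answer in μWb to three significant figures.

Φ_B ≈ 5.62 μWb

From L = NΦ_B/I, the flux per turn is Φ_B = LI/N.
Φ_B = (9.660×10^-3 H)(1.10 A)/1890 = 5.622×10^-6 Wb.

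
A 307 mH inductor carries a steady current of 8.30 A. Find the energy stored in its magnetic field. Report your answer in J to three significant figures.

Stored magnetic energy: U = ½LI².
U = ½(0.307 H)(8.30 A)² = 10.57 J.

U ≈ 10.6 J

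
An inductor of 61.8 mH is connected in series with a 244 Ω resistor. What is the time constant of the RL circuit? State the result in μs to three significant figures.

τ = L/R = (6.180×10^-2 H)/(244 Ω) = 2.533×10^-4 s.

τ ≈ 253 μs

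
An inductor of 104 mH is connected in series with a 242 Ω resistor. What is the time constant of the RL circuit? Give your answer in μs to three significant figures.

τ = L/R = (0.104 H)/(242 Ω) = 4.298×10^-4 s.

τ ≈ 430 μs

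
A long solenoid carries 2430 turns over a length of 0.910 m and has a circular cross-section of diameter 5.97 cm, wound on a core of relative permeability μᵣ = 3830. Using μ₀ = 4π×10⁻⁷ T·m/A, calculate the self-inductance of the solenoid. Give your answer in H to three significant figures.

L ≈ 87.4 H

A = π(d/2)² = π(2.985×10^-2 m)² = 2.799×10^-3 m².
For a long solenoid, L = μ₀μᵣN²A/ℓ.
L = (4π×10⁻⁷)(3830)(2430)²(2.799×10^-3)/(0.91 m) = 87.42 H.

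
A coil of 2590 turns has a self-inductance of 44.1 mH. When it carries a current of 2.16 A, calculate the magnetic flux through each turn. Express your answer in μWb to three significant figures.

Φ_B ≈ 36.8 μWb

From L = NΦ_B/I, the flux per turn is Φ_B = LI/N.
Φ_B = (4.410×10^-2 H)(2.16 A)/2590 = 3.678×10^-5 Wb.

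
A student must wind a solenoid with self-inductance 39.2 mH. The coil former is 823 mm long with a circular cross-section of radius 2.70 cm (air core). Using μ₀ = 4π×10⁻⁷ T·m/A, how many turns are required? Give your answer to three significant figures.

N ≈ 3350 turns

A = πr² = π(2.700×10^-2 m)² = 2.290×10^-3 m².
From L = μ₀N²A/ℓ, N = √(Lℓ / (μ₀A)).
N = √[(3.920×10^-2)(0.823) / ((4π×10⁻⁷)×2.290×10^-3)] = √(1.121×10^7) ≈ 3348.1.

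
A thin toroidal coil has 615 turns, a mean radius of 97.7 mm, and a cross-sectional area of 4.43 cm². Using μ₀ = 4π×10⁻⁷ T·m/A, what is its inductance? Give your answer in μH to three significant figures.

For a thin toroid, L = μ₀N²A/(2πR).
L = (4π×10⁻⁷)(615)²(4.430×10^-4) / (2π×9.770×10^-2 m) = 3.430×10^-4 H.

L ≈ 343 μH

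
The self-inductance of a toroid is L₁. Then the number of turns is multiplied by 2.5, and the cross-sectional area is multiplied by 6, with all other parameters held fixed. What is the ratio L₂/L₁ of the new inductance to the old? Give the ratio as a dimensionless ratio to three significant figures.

L₂/L₁ = 37.5

For a toroid, L ∝ μᵣN²A/R.
L₂/L₁ = (2.5)^2 × (6) = 37.5.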